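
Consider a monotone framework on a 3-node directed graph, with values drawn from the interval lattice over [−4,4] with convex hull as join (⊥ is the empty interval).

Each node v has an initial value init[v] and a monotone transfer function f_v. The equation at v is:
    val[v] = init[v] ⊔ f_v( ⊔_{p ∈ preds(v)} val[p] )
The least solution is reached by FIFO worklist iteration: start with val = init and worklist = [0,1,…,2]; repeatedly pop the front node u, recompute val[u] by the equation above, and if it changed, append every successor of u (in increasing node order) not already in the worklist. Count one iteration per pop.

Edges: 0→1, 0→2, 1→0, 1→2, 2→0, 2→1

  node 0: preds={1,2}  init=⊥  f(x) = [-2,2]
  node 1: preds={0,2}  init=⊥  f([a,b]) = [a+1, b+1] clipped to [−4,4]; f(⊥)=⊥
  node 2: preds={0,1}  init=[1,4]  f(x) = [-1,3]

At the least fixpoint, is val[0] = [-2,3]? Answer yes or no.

Iteration log — 5 steps:
  step 1. node 0  ⊔preds=[1,4]  new=[-2,2]  old=⊥  +wl: 
  step 2. node 1  ⊔preds=[-2,4]  new=[-1,4]  old=⊥  +wl: 0
  step 3. node 2  ⊔preds=[-2,4]  new=[-1,4]  old=[1,4]  +wl: 1
  step 4. node 0  ⊔preds=[-1,4]  new=[-2,2]  stable
  step 5. node 1  ⊔preds=[-2,4]  new=[-1,4]  stable

Least fixpoint reached:
  node 0: [-2,2]
  node 1: [-1,4]
  node 2: [-1,4]

no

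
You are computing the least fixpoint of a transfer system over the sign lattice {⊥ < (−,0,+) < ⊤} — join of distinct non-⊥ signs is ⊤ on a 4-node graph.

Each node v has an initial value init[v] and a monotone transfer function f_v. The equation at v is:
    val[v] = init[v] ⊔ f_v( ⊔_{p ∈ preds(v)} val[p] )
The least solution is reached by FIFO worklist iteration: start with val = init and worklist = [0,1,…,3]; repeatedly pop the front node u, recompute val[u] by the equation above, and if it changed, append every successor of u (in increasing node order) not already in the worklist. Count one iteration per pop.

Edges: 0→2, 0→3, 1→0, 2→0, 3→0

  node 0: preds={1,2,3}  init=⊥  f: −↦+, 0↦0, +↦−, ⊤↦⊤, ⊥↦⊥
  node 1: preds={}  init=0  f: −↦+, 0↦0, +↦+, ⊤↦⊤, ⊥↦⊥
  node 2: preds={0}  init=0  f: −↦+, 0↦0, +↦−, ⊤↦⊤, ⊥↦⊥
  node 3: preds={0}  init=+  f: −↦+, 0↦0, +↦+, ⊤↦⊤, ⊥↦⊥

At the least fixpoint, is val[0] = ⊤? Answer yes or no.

yes

Worklist (5 pops):
  #1 pop 0: in=⊤ → ⊤ (was ⊥); enqueue []
  #2 pop 1: in=⊥ → 0 (no change)
  #3 pop 2: in=⊤ → ⊤ (was 0); enqueue [0]
  #4 pop 3: in=⊤ → ⊤ (was +); enqueue []
  #5 pop 0: in=⊤ → ⊤ (no change)

Fixpoint:
  val[0] = ⊤
  val[1] = 0
  val[2] = ⊤
  val[3] = ⊤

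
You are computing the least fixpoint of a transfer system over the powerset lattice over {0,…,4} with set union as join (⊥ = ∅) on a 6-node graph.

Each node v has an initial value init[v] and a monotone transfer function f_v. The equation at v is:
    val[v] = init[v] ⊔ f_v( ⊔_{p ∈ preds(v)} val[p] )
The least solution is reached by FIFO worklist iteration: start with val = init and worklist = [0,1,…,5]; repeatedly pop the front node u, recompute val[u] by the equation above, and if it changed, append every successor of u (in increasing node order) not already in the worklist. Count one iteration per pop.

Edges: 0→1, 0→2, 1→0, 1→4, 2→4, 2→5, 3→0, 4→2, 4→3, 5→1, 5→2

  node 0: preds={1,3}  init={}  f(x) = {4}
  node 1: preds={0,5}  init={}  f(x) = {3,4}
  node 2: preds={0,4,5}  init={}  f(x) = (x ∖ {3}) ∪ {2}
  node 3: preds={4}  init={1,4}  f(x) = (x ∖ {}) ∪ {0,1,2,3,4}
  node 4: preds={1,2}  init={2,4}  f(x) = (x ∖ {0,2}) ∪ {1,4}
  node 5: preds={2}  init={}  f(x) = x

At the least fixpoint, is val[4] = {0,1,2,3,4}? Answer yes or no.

Trace (14 dequeues):
  [1] u=0 | in {1,4} | out {4} | prev {} | push {}
  [2] u=1 | in {4} | out {3,4} | prev {} | push {0}
  [3] u=2 | in {2,4} | out {2,4} | prev {} | push {}
  [4] u=3 | in {2,4} | out {0,1,2,3,4} | prev {1,4} | push {}
  [5] u=4 | in {2,3,4} | out {1,2,3,4} | prev {2,4} | push {2,3}
  [6] u=5 | in {2,4} | out {2,4} | prev {} | push {1}
  [7] u=0 | in {0,1,2,3,4} | out {4} | ==
  [8] u=2 | in {1,2,3,4} | out {1,2,4} | prev {2,4} | push {4,5}
  [9] u=3 | in {1,2,3,4} | out {0,1,2,3,4} | ==
  [10] u=1 | in {2,4} | out {3,4} | ==
  [11] u=4 | in {1,2,3,4} | out {1,2,3,4} | ==
  [12] u=5 | in {1,2,4} | out {1,2,4} | prev {2,4} | push {1,2}
  [13] u=1 | in {1,2,4} | out {3,4} | ==
  [14] u=2 | in {1,2,3,4} | out {1,2,4} | ==

Converged values:
  [0] {4}
  [1] {3,4}
  [2] {1,2,4}
  [3] {0,1,2,3,4}
  [4] {1,2,3,4}
  [5] {1,2,4}

no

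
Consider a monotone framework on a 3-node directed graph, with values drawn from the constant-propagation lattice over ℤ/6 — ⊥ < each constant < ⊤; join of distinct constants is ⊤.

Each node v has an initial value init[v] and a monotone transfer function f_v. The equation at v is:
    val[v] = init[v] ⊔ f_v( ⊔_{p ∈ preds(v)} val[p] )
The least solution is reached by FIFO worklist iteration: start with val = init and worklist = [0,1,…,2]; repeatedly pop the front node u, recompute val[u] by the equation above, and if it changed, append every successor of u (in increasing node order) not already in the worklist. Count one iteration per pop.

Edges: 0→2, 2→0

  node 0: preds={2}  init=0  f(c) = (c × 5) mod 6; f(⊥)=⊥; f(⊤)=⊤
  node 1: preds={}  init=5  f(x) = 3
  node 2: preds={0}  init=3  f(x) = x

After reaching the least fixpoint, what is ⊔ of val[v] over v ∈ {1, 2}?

⊤

Iteration log — 4 steps:
  step 1. node 0  ⊔preds=3  new=⊤  old=0  +wl: 
  step 2. node 1  ⊔preds=⊥  new=⊤  old=5  +wl: 
  step 3. node 2  ⊔preds=⊤  new=⊤  old=3  +wl: 0
  step 4. node 0  ⊔preds=⊤  new=⊤  stable

Least fixpoint reached:
  node 0: ⊤
  node 1: ⊤
  node 2: ⊤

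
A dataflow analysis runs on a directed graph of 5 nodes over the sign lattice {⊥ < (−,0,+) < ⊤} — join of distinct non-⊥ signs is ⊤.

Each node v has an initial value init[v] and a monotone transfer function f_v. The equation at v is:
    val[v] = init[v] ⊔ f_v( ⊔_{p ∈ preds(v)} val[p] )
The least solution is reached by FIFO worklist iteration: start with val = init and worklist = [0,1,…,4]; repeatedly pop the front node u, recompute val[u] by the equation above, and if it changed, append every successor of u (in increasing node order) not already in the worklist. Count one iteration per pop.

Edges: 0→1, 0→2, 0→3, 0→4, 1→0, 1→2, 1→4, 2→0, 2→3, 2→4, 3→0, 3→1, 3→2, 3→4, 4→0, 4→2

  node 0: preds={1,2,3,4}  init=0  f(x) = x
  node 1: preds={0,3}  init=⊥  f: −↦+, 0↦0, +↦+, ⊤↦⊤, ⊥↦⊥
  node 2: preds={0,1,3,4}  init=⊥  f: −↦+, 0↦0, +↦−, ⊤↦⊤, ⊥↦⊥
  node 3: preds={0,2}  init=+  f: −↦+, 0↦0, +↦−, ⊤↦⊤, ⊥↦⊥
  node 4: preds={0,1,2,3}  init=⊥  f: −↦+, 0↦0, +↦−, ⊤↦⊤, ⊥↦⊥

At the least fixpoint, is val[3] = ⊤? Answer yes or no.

yes

Worklist (8 pops):
  #1 pop 0: in=+ → ⊤ (was 0); enqueue []
  #2 pop 1: in=⊤ → ⊤ (was ⊥); enqueue [0]
  #3 pop 2: in=⊤ → ⊤ (was ⊥); enqueue []
  #4 pop 3: in=⊤ → ⊤ (was +); enqueue [1,2]
  #5 pop 4: in=⊤ → ⊤ (was ⊥); enqueue []
  #6 pop 0: in=⊤ → ⊤ (no change)
  #7 pop 1: in=⊤ → ⊤ (no change)
  #8 pop 2: in=⊤ → ⊤ (no change)

Fixpoint:
  val[0] = ⊤
  val[1] = ⊤
  val[2] = ⊤
  val[3] = ⊤
  val[4] = ⊤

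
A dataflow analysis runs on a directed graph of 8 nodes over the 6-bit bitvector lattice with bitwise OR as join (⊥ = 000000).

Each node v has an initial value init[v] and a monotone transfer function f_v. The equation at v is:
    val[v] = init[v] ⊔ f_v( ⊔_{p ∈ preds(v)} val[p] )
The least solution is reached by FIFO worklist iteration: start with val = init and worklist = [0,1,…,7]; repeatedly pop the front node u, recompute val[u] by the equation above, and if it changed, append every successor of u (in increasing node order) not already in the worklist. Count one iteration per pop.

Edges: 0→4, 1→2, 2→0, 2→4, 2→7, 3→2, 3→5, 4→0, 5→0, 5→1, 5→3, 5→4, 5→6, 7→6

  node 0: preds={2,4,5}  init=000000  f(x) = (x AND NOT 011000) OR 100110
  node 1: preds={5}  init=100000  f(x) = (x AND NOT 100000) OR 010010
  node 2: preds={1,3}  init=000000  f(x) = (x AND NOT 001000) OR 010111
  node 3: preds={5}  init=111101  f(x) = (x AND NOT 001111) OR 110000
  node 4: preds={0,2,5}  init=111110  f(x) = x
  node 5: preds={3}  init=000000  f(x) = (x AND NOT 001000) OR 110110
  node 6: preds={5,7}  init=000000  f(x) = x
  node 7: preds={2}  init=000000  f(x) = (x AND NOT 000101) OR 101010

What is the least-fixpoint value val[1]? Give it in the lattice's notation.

110111

Trace (14 dequeues):
  [1] u=0 | in 111110 | out 100110 | prev 000000 | push {}
  [2] u=1 | in 000000 | out 110010 | prev 100000 | push {}
  [3] u=2 | in 111111 | out 110111 | prev 000000 | push {0}
  [4] u=3 | in 000000 | out 111101 | ==
  [5] u=4 | in 110111 | out 111111 | prev 111110 | push {}
  [6] u=5 | in 111101 | out 110111 | prev 000000 | push {1,3,4}
  [7] u=6 | in 110111 | out 110111 | prev 000000 | push {}
  [8] u=7 | in 110111 | out 111010 | prev 000000 | push {6}
  [9] u=0 | in 111111 | out 100111 | prev 100110 | push {}
  [10] u=1 | in 110111 | out 110111 | prev 110010 | push {2}
  [11] u=3 | in 110111 | out 111101 | ==
  [12] u=4 | in 110111 | out 111111 | ==
  [13] u=6 | in 111111 | out 111111 | prev 110111 | push {}
  [14] u=2 | in 111111 | out 110111 | ==

Converged values:
  [0] 100111
  [1] 110111
  [2] 110111
  [3] 111101
  [4] 111111
  [5] 110111
  [6] 111111
  [7] 111010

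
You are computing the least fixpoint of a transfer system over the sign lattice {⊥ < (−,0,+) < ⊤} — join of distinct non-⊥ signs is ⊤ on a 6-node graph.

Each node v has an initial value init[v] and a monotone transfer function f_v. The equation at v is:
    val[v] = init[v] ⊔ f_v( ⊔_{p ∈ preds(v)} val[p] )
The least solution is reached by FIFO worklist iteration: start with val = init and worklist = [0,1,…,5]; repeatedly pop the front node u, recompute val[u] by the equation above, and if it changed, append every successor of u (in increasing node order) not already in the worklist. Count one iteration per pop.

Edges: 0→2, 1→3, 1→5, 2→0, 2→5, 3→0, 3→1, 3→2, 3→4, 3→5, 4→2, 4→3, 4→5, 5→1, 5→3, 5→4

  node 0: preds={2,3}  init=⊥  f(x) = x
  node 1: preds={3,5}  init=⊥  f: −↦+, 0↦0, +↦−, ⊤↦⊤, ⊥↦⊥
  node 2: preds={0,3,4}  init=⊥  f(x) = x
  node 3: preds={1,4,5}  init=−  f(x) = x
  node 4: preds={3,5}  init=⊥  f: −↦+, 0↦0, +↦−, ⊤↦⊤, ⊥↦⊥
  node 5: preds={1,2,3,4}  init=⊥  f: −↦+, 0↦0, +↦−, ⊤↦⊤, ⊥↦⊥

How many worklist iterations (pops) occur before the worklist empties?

13

Worklist (13 pops):
  #1 pop 0: in=− → − (was ⊥); enqueue []
  #2 pop 1: in=− → + (was ⊥); enqueue []
  #3 pop 2: in=− → − (was ⊥); enqueue [0]
  #4 pop 3: in=+ → ⊤ (was −); enqueue [1,2]
  #5 pop 4: in=⊤ → ⊤ (was ⊥); enqueue [3]
  #6 pop 5: in=⊤ → ⊤ (was ⊥); enqueue [4]
  #7 pop 0: in=⊤ → ⊤ (was −); enqueue []
  #8 pop 1: in=⊤ → ⊤ (was +); enqueue [5]
  #9 pop 2: in=⊤ → ⊤ (was −); enqueue [0]
  #10 pop 3: in=⊤ → ⊤ (no change)
  #11 pop 4: in=⊤ → ⊤ (no change)
  #12 pop 5: in=⊤ → ⊤ (no change)
  #13 pop 0: in=⊤ → ⊤ (no change)

Fixpoint:
  val[0] = ⊤
  val[1] = ⊤
  val[2] = ⊤
  val[3] = ⊤
  val[4] = ⊤
  val[5] = ⊤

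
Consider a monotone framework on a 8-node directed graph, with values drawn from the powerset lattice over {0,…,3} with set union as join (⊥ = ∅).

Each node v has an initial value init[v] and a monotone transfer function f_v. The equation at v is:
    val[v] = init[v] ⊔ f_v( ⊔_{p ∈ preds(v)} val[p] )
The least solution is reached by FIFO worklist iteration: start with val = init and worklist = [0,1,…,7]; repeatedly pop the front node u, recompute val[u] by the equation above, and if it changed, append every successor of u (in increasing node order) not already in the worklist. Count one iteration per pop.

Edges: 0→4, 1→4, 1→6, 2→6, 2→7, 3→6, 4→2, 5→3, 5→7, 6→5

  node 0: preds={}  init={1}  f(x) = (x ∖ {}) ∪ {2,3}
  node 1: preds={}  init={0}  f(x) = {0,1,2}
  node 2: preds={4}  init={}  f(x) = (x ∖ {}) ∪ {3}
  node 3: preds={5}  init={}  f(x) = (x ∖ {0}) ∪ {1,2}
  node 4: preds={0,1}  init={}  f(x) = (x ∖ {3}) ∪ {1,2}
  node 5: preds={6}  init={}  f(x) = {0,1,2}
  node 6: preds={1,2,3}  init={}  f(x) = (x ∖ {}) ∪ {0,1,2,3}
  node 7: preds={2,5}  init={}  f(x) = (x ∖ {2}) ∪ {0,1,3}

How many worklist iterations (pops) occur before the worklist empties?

13

Trace (13 dequeues):
  [1] u=0 | in {} | out {1,2,3} | prev {1} | push {}
  [2] u=1 | in {} | out {0,1,2} | prev {0} | push {}
  [3] u=2 | in {} | out {3} | prev {} | push {}
  [4] u=3 | in {} | out {1,2} | prev {} | push {}
  [5] u=4 | in {0,1,2,3} | out {0,1,2} | prev {} | push {2}
  [6] u=5 | in {} | out {0,1,2} | prev {} | push {3}
  [7] u=6 | in {0,1,2,3} | out {0,1,2,3} | prev {} | push {5}
  [8] u=7 | in {0,1,2,3} | out {0,1,3} | prev {} | push {}
  [9] u=2 | in {0,1,2} | out {0,1,2,3} | prev {3} | push {6,7}
  [10] u=3 | in {0,1,2} | out {1,2} | ==
  [11] u=5 | in {0,1,2,3} | out {0,1,2} | ==
  [12] u=6 | in {0,1,2,3} | out {0,1,2,3} | ==
  [13] u=7 | in {0,1,2,3} | out {0,1,3} | ==

Converged values:
  [0] {1,2,3}
  [1] {0,1,2}
  [2] {0,1,2,3}
  [3] {1,2}
  [4] {0,1,2}
  [5] {0,1,2}
  [6] {0,1,2,3}
  [7] {0,1,3}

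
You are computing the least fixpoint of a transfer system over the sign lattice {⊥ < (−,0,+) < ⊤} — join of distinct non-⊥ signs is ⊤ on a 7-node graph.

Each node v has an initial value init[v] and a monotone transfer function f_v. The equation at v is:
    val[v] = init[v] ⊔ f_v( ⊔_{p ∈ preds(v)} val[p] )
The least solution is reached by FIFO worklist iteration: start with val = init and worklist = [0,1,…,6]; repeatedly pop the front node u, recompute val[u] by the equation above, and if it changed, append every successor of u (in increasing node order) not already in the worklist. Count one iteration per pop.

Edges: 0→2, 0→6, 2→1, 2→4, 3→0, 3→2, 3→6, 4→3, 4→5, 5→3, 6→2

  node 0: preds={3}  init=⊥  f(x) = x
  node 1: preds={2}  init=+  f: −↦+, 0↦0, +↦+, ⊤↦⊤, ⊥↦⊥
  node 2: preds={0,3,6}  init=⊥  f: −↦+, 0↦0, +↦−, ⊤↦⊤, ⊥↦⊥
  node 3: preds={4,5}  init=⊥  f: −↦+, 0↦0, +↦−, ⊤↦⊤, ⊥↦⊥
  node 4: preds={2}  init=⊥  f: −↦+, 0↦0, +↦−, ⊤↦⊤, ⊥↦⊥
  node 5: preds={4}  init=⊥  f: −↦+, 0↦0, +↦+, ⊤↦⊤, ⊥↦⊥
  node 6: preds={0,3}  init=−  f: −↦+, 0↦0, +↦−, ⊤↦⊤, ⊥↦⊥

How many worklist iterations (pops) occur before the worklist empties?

18

Iteration log — 18 steps:
  step 1. node 0  ⊔preds=⊥  new=⊥  stable
  step 2. node 1  ⊔preds=⊥  new=+  stable
  step 3. node 2  ⊔preds=−  new=+  old=⊥  +wl: 1
  step 4. node 3  ⊔preds=⊥  new=⊥  stable
  step 5. node 4  ⊔preds=+  new=−  old=⊥  +wl: 3
  step 6. node 5  ⊔preds=−  new=+  old=⊥  +wl: 
  step 7. node 6  ⊔preds=⊥  new=−  stable
  step 8. node 1  ⊔preds=+  new=+  stable
  step 9. node 3  ⊔preds=⊤  new=⊤  old=⊥  +wl: 0,2,6
  step 10. node 0  ⊔preds=⊤  new=⊤  old=⊥  +wl: 
  step 11. node 2  ⊔preds=⊤  new=⊤  old=+  +wl: 1,4
  step 12. node 6  ⊔preds=⊤  new=⊤  old=−  +wl: 2
  step 13. node 1  ⊔preds=⊤  new=⊤  old=+  +wl: 
  step 14. node 4  ⊔preds=⊤  new=⊤  old=−  +wl: 3,5
  step 15. node 2  ⊔preds=⊤  new=⊤  stable
  step 16. node 3  ⊔preds=⊤  new=⊤  stable
  step 17. node 5  ⊔preds=⊤  new=⊤  old=+  +wl: 3
  step 18. node 3  ⊔preds=⊤  new=⊤  stable

Least fixpoint reached:
  node 0: ⊤
  node 1: ⊤
  node 2: ⊤
  node 3: ⊤
  node 4: ⊤
  node 5: ⊤
  node 6: ⊤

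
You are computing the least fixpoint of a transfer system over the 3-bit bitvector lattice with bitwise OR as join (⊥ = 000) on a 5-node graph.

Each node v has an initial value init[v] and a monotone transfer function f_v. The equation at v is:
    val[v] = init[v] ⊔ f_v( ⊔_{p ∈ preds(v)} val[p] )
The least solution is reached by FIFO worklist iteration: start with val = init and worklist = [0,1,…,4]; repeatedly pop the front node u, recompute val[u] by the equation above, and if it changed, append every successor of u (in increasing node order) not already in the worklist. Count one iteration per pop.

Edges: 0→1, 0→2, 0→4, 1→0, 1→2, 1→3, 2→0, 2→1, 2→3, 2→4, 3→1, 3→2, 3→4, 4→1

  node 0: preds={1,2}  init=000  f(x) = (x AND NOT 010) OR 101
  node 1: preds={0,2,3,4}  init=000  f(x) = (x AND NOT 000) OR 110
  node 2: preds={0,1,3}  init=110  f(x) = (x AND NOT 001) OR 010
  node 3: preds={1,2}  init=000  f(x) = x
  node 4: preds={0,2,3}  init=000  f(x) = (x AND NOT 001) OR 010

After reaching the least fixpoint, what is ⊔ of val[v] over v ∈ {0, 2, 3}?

Worklist (8 pops):
  #1 pop 0: in=110 → 101 (was 000); enqueue []
  #2 pop 1: in=111 → 111 (was 000); enqueue [0]
  #3 pop 2: in=111 → 110 (no change)
  #4 pop 3: in=111 → 111 (was 000); enqueue [1,2]
  #5 pop 4: in=111 → 110 (was 000); enqueue []
  #6 pop 0: in=111 → 101 (no change)
  #7 pop 1: in=111 → 111 (no change)
  #8 pop 2: in=111 → 110 (no change)

Fixpoint:
  val[0] = 101
  val[1] = 111
  val[2] = 110
  val[3] = 111
  val[4] = 110

111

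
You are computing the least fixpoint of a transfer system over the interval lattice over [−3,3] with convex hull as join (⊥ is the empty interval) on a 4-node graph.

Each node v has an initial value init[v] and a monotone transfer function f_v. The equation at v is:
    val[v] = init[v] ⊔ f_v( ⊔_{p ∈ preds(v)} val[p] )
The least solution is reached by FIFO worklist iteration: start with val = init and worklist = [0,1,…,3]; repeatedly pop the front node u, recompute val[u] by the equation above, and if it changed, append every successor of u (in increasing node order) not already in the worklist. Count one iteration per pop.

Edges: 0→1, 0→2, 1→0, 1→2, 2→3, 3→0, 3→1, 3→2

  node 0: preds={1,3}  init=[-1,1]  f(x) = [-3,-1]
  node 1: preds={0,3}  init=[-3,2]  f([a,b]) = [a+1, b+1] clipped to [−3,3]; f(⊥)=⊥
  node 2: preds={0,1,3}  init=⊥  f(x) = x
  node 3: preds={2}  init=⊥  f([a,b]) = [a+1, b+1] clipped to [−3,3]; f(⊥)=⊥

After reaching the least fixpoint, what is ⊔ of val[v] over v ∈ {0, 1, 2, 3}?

[-3,3]

Iteration log — 9 steps:
  step 1. node 0  ⊔preds=[-3,2]  new=[-3,1]  old=[-1,1]  +wl: 
  step 2. node 1  ⊔preds=[-3,1]  new=[-3,2]  stable
  step 3. node 2  ⊔preds=[-3,2]  new=[-3,2]  old=⊥  +wl: 
  step 4. node 3  ⊔preds=[-3,2]  new=[-2,3]  old=⊥  +wl: 0,1,2
  step 5. node 0  ⊔preds=[-3,3]  new=[-3,1]  stable
  step 6. node 1  ⊔preds=[-3,3]  new=[-3,3]  old=[-3,2]  +wl: 0
  step 7. node 2  ⊔preds=[-3,3]  new=[-3,3]  old=[-3,2]  +wl: 3
  step 8. node 0  ⊔preds=[-3,3]  new=[-3,1]  stable
  step 9. node 3  ⊔preds=[-3,3]  new=[-2,3]  stable

Least fixpoint reached:
  node 0: [-3,1]
  node 1: [-3,3]
  node 2: [-3,3]
  node 3: [-2,3]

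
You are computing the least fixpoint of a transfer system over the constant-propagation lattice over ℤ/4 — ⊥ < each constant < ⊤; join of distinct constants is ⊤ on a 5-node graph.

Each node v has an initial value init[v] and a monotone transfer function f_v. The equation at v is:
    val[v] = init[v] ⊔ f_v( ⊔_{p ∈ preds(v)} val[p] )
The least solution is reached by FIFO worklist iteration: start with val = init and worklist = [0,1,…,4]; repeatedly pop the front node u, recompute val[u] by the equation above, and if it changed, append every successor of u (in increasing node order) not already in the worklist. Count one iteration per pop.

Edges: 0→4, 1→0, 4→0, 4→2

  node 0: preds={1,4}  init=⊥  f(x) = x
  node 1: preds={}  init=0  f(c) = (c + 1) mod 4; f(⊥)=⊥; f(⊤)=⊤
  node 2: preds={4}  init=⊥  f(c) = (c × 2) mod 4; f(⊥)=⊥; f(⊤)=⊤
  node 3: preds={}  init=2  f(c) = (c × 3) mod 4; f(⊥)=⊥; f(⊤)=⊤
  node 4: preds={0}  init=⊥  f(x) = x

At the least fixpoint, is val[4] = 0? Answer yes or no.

Iteration log — 7 steps:
  step 1. node 0  ⊔preds=0  new=0  old=⊥  +wl: 
  step 2. node 1  ⊔preds=⊥  new=0  stable
  step 3. node 2  ⊔preds=⊥  new=⊥  stable
  step 4. node 3  ⊔preds=⊥  new=2  stable
  step 5. node 4  ⊔preds=0  new=0  old=⊥  +wl: 0,2
  step 6. node 0  ⊔preds=0  new=0  stable
  step 7. node 2  ⊔preds=0  new=0  old=⊥  +wl: 

Least fixpoint reached:
  node 0: 0
  node 1: 0
  node 2: 0
  node 3: 2
  node 4: 0

yes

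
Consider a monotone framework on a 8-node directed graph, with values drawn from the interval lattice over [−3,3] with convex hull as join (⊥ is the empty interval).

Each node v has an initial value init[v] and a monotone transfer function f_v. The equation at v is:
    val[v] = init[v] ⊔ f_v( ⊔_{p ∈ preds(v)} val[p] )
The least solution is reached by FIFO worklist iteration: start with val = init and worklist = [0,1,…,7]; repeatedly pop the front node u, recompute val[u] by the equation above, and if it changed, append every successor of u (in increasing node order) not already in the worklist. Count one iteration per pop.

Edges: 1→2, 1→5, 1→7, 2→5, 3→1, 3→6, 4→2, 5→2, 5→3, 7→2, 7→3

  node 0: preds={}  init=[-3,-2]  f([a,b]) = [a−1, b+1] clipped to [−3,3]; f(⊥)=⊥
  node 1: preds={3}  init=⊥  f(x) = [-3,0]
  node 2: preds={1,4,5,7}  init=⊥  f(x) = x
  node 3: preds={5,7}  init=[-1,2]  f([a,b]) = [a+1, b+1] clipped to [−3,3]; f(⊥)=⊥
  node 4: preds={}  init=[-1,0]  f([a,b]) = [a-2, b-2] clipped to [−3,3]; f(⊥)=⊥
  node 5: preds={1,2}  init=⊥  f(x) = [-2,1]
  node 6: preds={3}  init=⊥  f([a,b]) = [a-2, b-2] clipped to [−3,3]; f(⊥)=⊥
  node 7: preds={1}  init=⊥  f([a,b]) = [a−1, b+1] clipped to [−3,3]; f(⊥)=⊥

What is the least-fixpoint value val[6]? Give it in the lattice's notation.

[-3,0]

Worklist (13 pops):
  #1 pop 0: in=⊥ → [-3,-2] (no change)
  #2 pop 1: in=[-1,2] → [-3,0] (was ⊥); enqueue []
  #3 pop 2: in=[-3,0] → [-3,0] (was ⊥); enqueue []
  #4 pop 3: in=⊥ → [-1,2] (no change)
  #5 pop 4: in=⊥ → [-1,0] (no change)
  #6 pop 5: in=[-3,0] → [-2,1] (was ⊥); enqueue [2,3]
  #7 pop 6: in=[-1,2] → [-3,0] (was ⊥); enqueue []
  #8 pop 7: in=[-3,0] → [-3,1] (was ⊥); enqueue []
  #9 pop 2: in=[-3,1] → [-3,1] (was [-3,0]); enqueue [5]
  #10 pop 3: in=[-3,1] → [-2,2] (was [-1,2]); enqueue [1,6]
  #11 pop 5: in=[-3,1] → [-2,1] (no change)
  #12 pop 1: in=[-2,2] → [-3,0] (no change)
  #13 pop 6: in=[-2,2] → [-3,0] (no change)

Fixpoint:
  val[0] = [-3,-2]
  val[1] = [-3,0]
  val[2] = [-3,1]
  val[3] = [-2,2]
  val[4] = [-1,0]
  val[5] = [-2,1]
  val[6] = [-3,0]
  val[7] = [-3,1]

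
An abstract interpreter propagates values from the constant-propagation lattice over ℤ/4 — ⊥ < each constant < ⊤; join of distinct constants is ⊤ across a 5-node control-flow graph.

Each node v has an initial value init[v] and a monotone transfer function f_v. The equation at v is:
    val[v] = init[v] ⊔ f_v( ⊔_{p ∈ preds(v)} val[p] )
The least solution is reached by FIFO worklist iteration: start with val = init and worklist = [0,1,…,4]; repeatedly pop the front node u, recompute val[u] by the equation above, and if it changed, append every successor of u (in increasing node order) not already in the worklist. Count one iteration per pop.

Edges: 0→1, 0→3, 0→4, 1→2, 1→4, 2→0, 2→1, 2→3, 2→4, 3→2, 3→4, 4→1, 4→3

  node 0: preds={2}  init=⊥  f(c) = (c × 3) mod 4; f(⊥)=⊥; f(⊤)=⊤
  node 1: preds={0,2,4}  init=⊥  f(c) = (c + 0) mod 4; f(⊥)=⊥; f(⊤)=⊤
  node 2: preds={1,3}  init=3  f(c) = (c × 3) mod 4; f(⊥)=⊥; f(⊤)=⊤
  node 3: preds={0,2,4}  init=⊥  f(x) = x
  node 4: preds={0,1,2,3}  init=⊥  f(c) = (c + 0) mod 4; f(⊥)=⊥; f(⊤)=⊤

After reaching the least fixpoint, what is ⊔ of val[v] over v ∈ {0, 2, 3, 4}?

Trace (10 dequeues):
  [1] u=0 | in 3 | out 1 | prev ⊥ | push {}
  [2] u=1 | in ⊤ | out ⊤ | prev ⊥ | push {}
  [3] u=2 | in ⊤ | out ⊤ | prev 3 | push {0,1}
  [4] u=3 | in ⊤ | out ⊤ | prev ⊥ | push {2}
  [5] u=4 | in ⊤ | out ⊤ | prev ⊥ | push {3}
  [6] u=0 | in ⊤ | out ⊤ | prev 1 | push {4}
  [7] u=1 | in ⊤ | out ⊤ | ==
  [8] u=2 | in ⊤ | out ⊤ | ==
  [9] u=3 | in ⊤ | out ⊤ | ==
  [10] u=4 | in ⊤ | out ⊤ | ==

Converged values:
  [0] ⊤
  [1] ⊤
  [2] ⊤
  [3] ⊤
  [4] ⊤

⊤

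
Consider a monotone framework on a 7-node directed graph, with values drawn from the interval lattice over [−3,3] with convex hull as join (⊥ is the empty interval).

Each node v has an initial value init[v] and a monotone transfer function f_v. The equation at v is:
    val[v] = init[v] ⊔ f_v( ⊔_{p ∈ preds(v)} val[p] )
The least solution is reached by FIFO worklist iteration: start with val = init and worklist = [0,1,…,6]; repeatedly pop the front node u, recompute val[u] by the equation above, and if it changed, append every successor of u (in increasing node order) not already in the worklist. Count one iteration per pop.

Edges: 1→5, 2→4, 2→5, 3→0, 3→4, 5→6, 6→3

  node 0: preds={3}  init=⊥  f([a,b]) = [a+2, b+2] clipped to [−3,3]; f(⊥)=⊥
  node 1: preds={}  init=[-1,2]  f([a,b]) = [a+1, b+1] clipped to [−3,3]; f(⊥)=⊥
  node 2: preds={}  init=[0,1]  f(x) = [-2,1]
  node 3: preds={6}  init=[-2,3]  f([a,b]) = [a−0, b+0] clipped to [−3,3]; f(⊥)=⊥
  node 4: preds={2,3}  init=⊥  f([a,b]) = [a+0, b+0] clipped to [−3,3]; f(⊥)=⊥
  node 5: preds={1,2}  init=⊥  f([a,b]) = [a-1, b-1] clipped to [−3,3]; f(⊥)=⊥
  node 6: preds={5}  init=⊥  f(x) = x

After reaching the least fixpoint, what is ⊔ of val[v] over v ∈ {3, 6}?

Iteration log — 10 steps:
  step 1. node 0  ⊔preds=[-2,3]  new=[0,3]  old=⊥  +wl: 
  step 2. node 1  ⊔preds=⊥  new=[-1,2]  stable
  step 3. node 2  ⊔preds=⊥  new=[-2,1]  old=[0,1]  +wl: 
  step 4. node 3  ⊔preds=⊥  new=[-2,3]  stable
  step 5. node 4  ⊔preds=[-2,3]  new=[-2,3]  old=⊥  +wl: 
  step 6. node 5  ⊔preds=[-2,2]  new=[-3,1]  old=⊥  +wl: 
  step 7. node 6  ⊔preds=[-3,1]  new=[-3,1]  old=⊥  +wl: 3
  step 8. node 3  ⊔preds=[-3,1]  new=[-3,3]  old=[-2,3]  +wl: 0,4
  step 9. node 0  ⊔preds=[-3,3]  new=[-1,3]  old=[0,3]  +wl: 
  step 10. node 4  ⊔preds=[-3,3]  new=[-3,3]  old=[-2,3]  +wl: 

Least fixpoint reached:
  node 0: [-1,3]
  node 1: [-1,2]
  node 2: [-2,1]
  node 3: [-3,3]
  node 4: [-3,3]
  node 5: [-3,1]
  node 6: [-3,1]

[-3,3]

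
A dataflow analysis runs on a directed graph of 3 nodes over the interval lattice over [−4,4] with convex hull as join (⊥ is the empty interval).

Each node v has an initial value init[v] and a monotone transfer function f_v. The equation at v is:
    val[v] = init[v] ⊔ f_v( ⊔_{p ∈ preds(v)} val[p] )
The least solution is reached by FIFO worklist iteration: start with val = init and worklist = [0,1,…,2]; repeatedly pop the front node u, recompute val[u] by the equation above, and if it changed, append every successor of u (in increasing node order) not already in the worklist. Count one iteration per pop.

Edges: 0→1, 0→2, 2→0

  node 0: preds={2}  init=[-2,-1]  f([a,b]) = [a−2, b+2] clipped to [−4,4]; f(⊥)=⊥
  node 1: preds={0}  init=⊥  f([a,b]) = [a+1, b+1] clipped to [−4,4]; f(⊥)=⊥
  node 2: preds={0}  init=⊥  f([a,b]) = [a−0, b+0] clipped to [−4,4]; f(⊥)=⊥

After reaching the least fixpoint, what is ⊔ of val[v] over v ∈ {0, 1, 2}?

[-4,4]

Iteration log — 13 steps:
  step 1. node 0  ⊔preds=⊥  new=[-2,-1]  stable
  step 2. node 1  ⊔preds=[-2,-1]  new=[-1,0]  old=⊥  +wl: 
  step 3. node 2  ⊔preds=[-2,-1]  new=[-2,-1]  old=⊥  +wl: 0
  step 4. node 0  ⊔preds=[-2,-1]  new=[-4,1]  old=[-2,-1]  +wl: 1,2
  step 5. node 1  ⊔preds=[-4,1]  new=[-3,2]  old=[-1,0]  +wl: 
  step 6. node 2  ⊔preds=[-4,1]  new=[-4,1]  old=[-2,-1]  +wl: 0
  step 7. node 0  ⊔preds=[-4,1]  new=[-4,3]  old=[-4,1]  +wl: 1,2
  step 8. node 1  ⊔preds=[-4,3]  new=[-3,4]  old=[-3,2]  +wl: 
  step 9. node 2  ⊔preds=[-4,3]  new=[-4,3]  old=[-4,1]  +wl: 0
  step 10. node 0  ⊔preds=[-4,3]  new=[-4,4]  old=[-4,3]  +wl: 1,2
  step 11. node 1  ⊔preds=[-4,4]  new=[-3,4]  stable
  step 12. node 2  ⊔preds=[-4,4]  new=[-4,4]  old=[-4,3]  +wl: 0
  step 13. node 0  ⊔preds=[-4,4]  new=[-4,4]  stable

Least fixpoint reached:
  node 0: [-4,4]
  node 1: [-3,4]
  node 2: [-4,4]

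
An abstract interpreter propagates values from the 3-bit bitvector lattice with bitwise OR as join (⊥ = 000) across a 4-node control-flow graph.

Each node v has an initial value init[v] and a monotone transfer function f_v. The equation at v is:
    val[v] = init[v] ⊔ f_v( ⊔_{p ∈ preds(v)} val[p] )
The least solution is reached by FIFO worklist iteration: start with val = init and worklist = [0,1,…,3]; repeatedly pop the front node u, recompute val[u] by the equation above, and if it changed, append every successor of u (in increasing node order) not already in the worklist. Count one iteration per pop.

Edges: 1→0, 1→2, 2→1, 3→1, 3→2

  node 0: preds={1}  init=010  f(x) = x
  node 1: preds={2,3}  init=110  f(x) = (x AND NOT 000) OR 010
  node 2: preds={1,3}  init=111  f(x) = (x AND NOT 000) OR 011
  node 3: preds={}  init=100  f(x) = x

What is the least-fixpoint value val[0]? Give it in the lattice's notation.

Worklist (5 pops):
  #1 pop 0: in=110 → 110 (was 010); enqueue []
  #2 pop 1: in=111 → 111 (was 110); enqueue [0]
  #3 pop 2: in=111 → 111 (no change)
  #4 pop 3: in=000 → 100 (no change)
  #5 pop 0: in=111 → 111 (was 110); enqueue []

Fixpoint:
  val[0] = 111
  val[1] = 111
  val[2] = 111
  val[3] = 100

111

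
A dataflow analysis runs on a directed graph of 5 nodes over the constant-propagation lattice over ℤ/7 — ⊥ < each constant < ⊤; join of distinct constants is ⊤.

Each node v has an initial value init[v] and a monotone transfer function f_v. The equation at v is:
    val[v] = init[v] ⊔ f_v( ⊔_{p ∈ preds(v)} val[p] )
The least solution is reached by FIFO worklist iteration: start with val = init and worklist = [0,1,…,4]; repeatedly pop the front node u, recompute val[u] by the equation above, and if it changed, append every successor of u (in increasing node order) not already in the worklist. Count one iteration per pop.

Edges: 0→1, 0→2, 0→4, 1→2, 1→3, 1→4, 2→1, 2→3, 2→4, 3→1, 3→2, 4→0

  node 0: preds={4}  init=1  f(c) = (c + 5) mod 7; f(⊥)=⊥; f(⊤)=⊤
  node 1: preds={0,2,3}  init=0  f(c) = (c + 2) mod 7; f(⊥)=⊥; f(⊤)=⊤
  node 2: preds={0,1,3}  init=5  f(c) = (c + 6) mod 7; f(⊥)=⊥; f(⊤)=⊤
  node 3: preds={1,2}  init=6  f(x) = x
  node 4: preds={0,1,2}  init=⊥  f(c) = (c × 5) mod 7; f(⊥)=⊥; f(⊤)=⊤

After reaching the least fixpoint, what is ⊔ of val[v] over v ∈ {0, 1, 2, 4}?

Trace (11 dequeues):
  [1] u=0 | in ⊥ | out 1 | ==
  [2] u=1 | in ⊤ | out ⊤ | prev 0 | push {}
  [3] u=2 | in ⊤ | out ⊤ | prev 5 | push {1}
  [4] u=3 | in ⊤ | out ⊤ | prev 6 | push {2}
  [5] u=4 | in ⊤ | out ⊤ | prev ⊥ | push {0}
  [6] u=1 | in ⊤ | out ⊤ | ==
  [7] u=2 | in ⊤ | out ⊤ | ==
  [8] u=0 | in ⊤ | out ⊤ | prev 1 | push {1,2,4}
  [9] u=1 | in ⊤ | out ⊤ | ==
  [10] u=2 | in ⊤ | out ⊤ | ==
  [11] u=4 | in ⊤ | out ⊤ | ==

Converged values:
  [0] ⊤
  [1] ⊤
  [2] ⊤
  [3] ⊤
  [4] ⊤

⊤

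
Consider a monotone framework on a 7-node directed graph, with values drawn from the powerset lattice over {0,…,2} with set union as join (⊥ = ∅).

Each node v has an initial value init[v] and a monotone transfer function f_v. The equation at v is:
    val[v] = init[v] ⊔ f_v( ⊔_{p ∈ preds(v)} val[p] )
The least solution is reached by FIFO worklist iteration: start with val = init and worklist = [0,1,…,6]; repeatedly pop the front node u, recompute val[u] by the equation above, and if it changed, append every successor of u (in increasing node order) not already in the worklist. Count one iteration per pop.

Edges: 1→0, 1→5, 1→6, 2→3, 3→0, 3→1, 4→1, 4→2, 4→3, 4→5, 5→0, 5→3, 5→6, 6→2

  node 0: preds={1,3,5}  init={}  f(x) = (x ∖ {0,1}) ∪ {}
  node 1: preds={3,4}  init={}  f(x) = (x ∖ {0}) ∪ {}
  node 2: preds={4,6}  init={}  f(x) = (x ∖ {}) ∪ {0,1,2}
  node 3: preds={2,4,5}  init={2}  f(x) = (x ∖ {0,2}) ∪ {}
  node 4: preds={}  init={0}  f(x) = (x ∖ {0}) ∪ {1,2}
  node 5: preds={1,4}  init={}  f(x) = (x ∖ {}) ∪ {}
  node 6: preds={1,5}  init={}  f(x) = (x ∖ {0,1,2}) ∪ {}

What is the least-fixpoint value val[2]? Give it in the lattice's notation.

Iteration log — 14 steps:
  step 1. node 0  ⊔preds={2}  new={2}  old={}  +wl: 
  step 2. node 1  ⊔preds={0,2}  new={2}  old={}  +wl: 0
  step 3. node 2  ⊔preds={0}  new={0,1,2}  old={}  +wl: 
  step 4. node 3  ⊔preds={0,1,2}  new={1,2}  old={2}  +wl: 1
  step 5. node 4  ⊔preds={}  new={0,1,2}  old={0}  +wl: 2,3
  step 6. node 5  ⊔preds={0,1,2}  new={0,1,2}  old={}  +wl: 
  step 7. node 6  ⊔preds={0,1,2}  new={}  stable
  step 8. node 0  ⊔preds={0,1,2}  new={2}  stable
  step 9. node 1  ⊔preds={0,1,2}  new={1,2}  old={2}  +wl: 0,5,6
  step 10. node 2  ⊔preds={0,1,2}  new={0,1,2}  stable
  step 11. node 3  ⊔preds={0,1,2}  new={1,2}  stable
  step 12. node 0  ⊔preds={0,1,2}  new={2}  stable
  step 13. node 5  ⊔preds={0,1,2}  new={0,1,2}  stable
  step 14. node 6  ⊔preds={0,1,2}  new={}  stable

Least fixpoint reached:
  node 0: {2}
  node 1: {1,2}
  node 2: {0,1,2}
  node 3: {1,2}
  node 4: {0,1,2}
  node 5: {0,1,2}
  node 6: {}

{0,1,2}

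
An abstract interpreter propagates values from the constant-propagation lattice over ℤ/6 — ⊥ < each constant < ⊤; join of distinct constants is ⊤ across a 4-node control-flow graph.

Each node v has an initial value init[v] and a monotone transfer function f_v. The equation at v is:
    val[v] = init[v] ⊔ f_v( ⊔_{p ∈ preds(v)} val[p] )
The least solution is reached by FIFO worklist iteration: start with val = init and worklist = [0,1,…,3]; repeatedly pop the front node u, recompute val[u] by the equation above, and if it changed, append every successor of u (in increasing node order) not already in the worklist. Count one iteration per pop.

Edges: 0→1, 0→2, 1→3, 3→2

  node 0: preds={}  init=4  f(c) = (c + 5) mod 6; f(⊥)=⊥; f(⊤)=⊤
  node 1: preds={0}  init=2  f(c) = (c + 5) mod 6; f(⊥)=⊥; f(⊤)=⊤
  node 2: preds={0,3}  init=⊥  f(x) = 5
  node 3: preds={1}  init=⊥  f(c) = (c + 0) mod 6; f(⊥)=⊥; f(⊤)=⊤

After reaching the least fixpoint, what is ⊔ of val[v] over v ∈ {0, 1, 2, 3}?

⊤

Iteration log — 5 steps:
  step 1. node 0  ⊔preds=⊥  new=4  stable
  step 2. node 1  ⊔preds=4  new=⊤  old=2  +wl: 
  step 3. node 2  ⊔preds=4  new=5  old=⊥  +wl: 
  step 4. node 3  ⊔preds=⊤  new=⊤  old=⊥  +wl: 2
  step 5. node 2  ⊔preds=⊤  new=5  stable

Least fixpoint reached:
  node 0: 4
  node 1: ⊤
  node 2: 5
  node 3: ⊤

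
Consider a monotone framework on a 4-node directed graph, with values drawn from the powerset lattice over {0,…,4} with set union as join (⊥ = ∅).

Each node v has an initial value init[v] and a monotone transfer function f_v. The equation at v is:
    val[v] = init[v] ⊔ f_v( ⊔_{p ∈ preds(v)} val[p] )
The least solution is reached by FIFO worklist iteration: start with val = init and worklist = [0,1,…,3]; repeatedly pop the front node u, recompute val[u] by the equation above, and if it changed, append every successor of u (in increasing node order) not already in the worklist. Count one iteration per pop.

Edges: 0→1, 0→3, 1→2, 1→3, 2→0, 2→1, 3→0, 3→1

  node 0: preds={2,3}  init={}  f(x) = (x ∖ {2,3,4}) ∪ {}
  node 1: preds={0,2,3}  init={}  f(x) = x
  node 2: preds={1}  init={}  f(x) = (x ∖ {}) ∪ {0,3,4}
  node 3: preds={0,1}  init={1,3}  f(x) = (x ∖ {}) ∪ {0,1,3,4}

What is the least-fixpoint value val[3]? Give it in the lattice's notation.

Iteration log — 8 steps:
  step 1. node 0  ⊔preds={1,3}  new={1}  old={}  +wl: 
  step 2. node 1  ⊔preds={1,3}  new={1,3}  old={}  +wl: 
  step 3. node 2  ⊔preds={1,3}  new={0,1,3,4}  old={}  +wl: 0,1
  step 4. node 3  ⊔preds={1,3}  new={0,1,3,4}  old={1,3}  +wl: 
  step 5. node 0  ⊔preds={0,1,3,4}  new={0,1}  old={1}  +wl: 3
  step 6. node 1  ⊔preds={0,1,3,4}  new={0,1,3,4}  old={1,3}  +wl: 2
  step 7. node 3  ⊔preds={0,1,3,4}  new={0,1,3,4}  stable
  step 8. node 2  ⊔preds={0,1,3,4}  new={0,1,3,4}  stable

Least fixpoint reached:
  node 0: {0,1}
  node 1: {0,1,3,4}
  node 2: {0,1,3,4}
  node 3: {0,1,3,4}

{0,1,3,4}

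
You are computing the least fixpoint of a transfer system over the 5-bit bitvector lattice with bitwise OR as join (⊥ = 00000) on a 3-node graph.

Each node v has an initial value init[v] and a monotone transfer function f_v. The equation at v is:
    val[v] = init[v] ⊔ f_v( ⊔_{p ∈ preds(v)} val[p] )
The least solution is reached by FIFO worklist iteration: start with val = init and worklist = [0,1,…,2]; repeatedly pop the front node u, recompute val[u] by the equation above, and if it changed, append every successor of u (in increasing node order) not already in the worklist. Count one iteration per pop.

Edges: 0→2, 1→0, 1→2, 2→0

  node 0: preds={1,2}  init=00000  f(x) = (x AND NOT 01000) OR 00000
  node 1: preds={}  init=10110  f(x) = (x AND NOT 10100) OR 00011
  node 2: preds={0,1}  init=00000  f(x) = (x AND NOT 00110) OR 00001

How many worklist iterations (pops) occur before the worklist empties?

5

Iteration log — 5 steps:
  step 1. node 0  ⊔preds=10110  new=10110  old=00000  +wl: 
  step 2. node 1  ⊔preds=00000  new=10111  old=10110  +wl: 0
  step 3. node 2  ⊔preds=10111  new=10001  old=00000  +wl: 
  step 4. node 0  ⊔preds=10111  new=10111  old=10110  +wl: 2
  step 5. node 2  ⊔preds=10111  new=10001  stable

Least fixpoint reached:
  node 0: 10111
  node 1: 10111
  node 2: 10001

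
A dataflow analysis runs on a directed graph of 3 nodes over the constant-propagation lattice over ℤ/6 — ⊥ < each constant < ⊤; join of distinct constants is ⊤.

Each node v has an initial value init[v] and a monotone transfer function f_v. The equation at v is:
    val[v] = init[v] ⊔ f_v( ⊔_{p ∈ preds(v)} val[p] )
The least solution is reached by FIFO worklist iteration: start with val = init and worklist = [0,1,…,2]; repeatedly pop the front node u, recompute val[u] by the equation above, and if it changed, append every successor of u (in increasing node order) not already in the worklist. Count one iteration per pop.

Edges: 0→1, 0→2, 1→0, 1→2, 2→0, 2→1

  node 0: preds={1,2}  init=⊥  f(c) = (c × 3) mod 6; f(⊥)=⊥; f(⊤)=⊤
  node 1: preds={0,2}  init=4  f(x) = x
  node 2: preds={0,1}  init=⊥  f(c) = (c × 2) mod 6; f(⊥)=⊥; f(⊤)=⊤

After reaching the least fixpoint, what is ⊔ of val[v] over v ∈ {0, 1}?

Trace (6 dequeues):
  [1] u=0 | in 4 | out 0 | prev ⊥ | push {}
  [2] u=1 | in 0 | out ⊤ | prev 4 | push {0}
  [3] u=2 | in ⊤ | out ⊤ | prev ⊥ | push {1}
  [4] u=0 | in ⊤ | out ⊤ | prev 0 | push {2}
  [5] u=1 | in ⊤ | out ⊤ | ==
  [6] u=2 | in ⊤ | out ⊤ | ==

Converged values:
  [0] ⊤
  [1] ⊤
  [2] ⊤

⊤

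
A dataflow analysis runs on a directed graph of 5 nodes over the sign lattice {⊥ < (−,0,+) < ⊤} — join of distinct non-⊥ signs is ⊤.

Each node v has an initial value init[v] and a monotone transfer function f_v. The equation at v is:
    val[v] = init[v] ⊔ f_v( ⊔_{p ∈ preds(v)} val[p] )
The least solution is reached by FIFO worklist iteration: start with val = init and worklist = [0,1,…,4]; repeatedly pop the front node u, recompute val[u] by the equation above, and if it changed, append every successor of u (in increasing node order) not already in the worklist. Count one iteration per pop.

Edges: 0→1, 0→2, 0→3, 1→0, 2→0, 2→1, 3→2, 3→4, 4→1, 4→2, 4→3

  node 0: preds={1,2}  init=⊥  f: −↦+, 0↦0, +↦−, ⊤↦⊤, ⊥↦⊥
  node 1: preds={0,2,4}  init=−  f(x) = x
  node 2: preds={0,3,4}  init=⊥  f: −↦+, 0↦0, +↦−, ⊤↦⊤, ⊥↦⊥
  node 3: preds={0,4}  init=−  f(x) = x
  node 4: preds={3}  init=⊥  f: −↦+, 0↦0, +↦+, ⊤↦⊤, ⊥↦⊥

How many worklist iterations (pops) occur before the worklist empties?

9

Iteration log — 9 steps:
  step 1. node 0  ⊔preds=−  new=+  old=⊥  +wl: 
  step 2. node 1  ⊔preds=+  new=⊤  old=−  +wl: 0
  step 3. node 2  ⊔preds=⊤  new=⊤  old=⊥  +wl: 1
  step 4. node 3  ⊔preds=+  new=⊤  old=−  +wl: 2
  step 5. node 4  ⊔preds=⊤  new=⊤  old=⊥  +wl: 3
  step 6. node 0  ⊔preds=⊤  new=⊤  old=+  +wl: 
  step 7. node 1  ⊔preds=⊤  new=⊤  stable
  step 8. node 2  ⊔preds=⊤  new=⊤  stable
  step 9. node 3  ⊔preds=⊤  new=⊤  stable

Least fixpoint reached:
  node 0: ⊤
  node 1: ⊤
  node 2: ⊤
  node 3: ⊤
  node 4: ⊤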